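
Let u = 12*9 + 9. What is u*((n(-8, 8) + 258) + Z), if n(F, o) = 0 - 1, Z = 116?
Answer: 43641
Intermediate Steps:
n(F, o) = -1
u = 117 (u = 108 + 9 = 117)
u*((n(-8, 8) + 258) + Z) = 117*((-1 + 258) + 116) = 117*(257 + 116) = 117*373 = 43641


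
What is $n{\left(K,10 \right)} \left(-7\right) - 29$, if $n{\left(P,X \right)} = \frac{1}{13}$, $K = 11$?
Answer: $- \frac{384}{13} \approx -29.538$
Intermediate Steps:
$n{\left(P,X \right)} = \frac{1}{13}$
$n{\left(K,10 \right)} \left(-7\right) - 29 = \frac{1}{13} \left(-7\right) - 29 = - \frac{7}{13} - 29 = - \frac{384}{13}$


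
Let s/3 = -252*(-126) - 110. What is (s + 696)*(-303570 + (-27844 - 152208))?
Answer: -46244902884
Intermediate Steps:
s = 94926 (s = 3*(-252*(-126) - 110) = 3*(31752 - 110) = 3*31642 = 94926)
(s + 696)*(-303570 + (-27844 - 152208)) = (94926 + 696)*(-303570 + (-27844 - 152208)) = 95622*(-303570 - 180052) = 95622*(-483622) = -46244902884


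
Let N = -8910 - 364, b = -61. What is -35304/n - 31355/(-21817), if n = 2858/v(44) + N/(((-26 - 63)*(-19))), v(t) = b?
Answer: 9952374511091/14722635208 ≈ 675.99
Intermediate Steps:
N = -9274
v(t) = -61
n = -5398592/103151 (n = 2858/(-61) - 9274*(-1/(19*(-26 - 63))) = 2858*(-1/61) - 9274/((-89*(-19))) = -2858/61 - 9274/1691 = -5398592/103151 ≈ -52.337)
-35304/n - 31355/(-21817) = -35304/(-5398592/103151) - 31355/(-21817) = -35304*(-103151/5398592) - 31355*(-1/21817) = 455205363/674824 + 31355/21817 = 9952374511091/14722635208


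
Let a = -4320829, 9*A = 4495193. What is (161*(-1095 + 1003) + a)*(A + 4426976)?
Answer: -192233550938257/9 ≈ -2.1359e+13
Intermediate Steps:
A = 4495193/9 (A = (1/9)*4495193 = 4495193/9 ≈ 4.9947e+5)
(161*(-1095 + 1003) + a)*(A + 4426976) = (161*(-1095 + 1003) - 4320829)*(4495193/9 + 4426976) = (161*(-92) - 4320829)*(44337977/9) = (-14812 - 4320829)*(44337977/9) = -4335641*44337977/9 = -192233550938257/9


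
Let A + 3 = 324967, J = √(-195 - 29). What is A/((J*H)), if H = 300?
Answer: -81241*I*√14/4200 ≈ -72.375*I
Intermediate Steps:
J = 4*I*√14 (J = √(-224) = 4*I*√14 ≈ 14.967*I)
A = 324964 (A = -3 + 324967 = 324964)
A/((J*H)) = 324964/(((4*I*√14)*300)) = 324964/((1200*I*√14)) = 324964*(-I*√14/16800) = -81241*I*√14/4200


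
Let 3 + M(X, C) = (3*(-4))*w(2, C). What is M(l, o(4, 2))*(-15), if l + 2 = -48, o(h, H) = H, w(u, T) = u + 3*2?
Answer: 1485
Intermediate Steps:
w(u, T) = 6 + u (w(u, T) = u + 6 = 6 + u)
l = -50 (l = -2 - 48 = -50)
M(X, C) = -99 (M(X, C) = -3 + (3*(-4))*(6 + 2) = -3 - 12*8 = -3 - 96 = -99)
M(l, o(4, 2))*(-15) = -99*(-15) = 1485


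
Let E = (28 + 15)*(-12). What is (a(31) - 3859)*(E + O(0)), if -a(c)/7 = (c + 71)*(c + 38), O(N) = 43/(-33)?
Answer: 906896875/33 ≈ 2.7482e+7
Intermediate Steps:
O(N) = -43/33 (O(N) = 43*(-1/33) = -43/33)
E = -516 (E = 43*(-12) = -516)
a(c) = -7*(38 + c)*(71 + c) (a(c) = -7*(c + 71)*(c + 38) = -7*(71 + c)*(38 + c) = -7*(38 + c)*(71 + c))
(a(31) - 3859)*(E + O(0)) = ((-18886 - 763*31 - 7*31²) - 3859)*(-516 - 43/33) = ((-18886 - 23653 - 7*961) - 3859)*(-17071/33) = ((-18886 - 23653 - 6727) - 3859)*(-17071/33) = (-49266 - 3859)*(-17071/33) = -53125*(-17071/33) = 906896875/33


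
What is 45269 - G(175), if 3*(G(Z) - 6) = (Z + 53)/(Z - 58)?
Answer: 5295695/117 ≈ 45262.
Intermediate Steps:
G(Z) = 6 + (53 + Z)/(3*(-58 + Z)) (G(Z) = 6 + ((Z + 53)/(Z - 58))/3 = 6 + ((53 + Z)/(-58 + Z))/3 = 6 + (53 + Z)/(3*(-58 + Z)))
45269 - G(175) = 45269 - (-991 + 19*175)/(3*(-58 + 175)) = 45269 - (-991 + 3325)/(3*117) = 45269 - 2334/(3*117) = 45269 - 1*778/117 = 45269 - 778/117 = 5295695/117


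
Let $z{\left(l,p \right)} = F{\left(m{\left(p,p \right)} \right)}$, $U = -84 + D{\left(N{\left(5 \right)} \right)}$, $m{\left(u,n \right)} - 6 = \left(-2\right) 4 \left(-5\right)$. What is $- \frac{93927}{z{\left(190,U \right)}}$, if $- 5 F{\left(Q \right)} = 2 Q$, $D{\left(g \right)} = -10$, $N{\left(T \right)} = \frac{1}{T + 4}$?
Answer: $\frac{469635}{92} \approx 5104.7$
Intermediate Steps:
$m{\left(u,n \right)} = 46$ ($m{\left(u,n \right)} = 6 + \left(-2\right) 4 \left(-5\right) = 6 - -40 = 6 + 40 = 46$)
$N{\left(T \right)} = \frac{1}{4 + T}$
$U = -94$ ($U = -84 - 10 = -94$)
$F{\left(Q \right)} = - \frac{2 Q}{5}$
$z{\left(l,p \right)} = - \frac{92}{5}$ ($z{\left(l,p \right)} = \left(- \frac{2}{5}\right) 46 = - \frac{92}{5}$)
$- \frac{93927}{z{\left(190,U \right)}} = - \frac{93927}{- \frac{92}{5}} = \left(-93927\right) \left(- \frac{5}{92}\right) = \frac{469635}{92}$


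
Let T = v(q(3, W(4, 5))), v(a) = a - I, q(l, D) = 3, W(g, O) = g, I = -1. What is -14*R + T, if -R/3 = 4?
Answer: 172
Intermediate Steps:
R = -12 (R = -3*4 = -12)
v(a) = 1 + a (v(a) = a - 1*(-1) = a + 1 = 1 + a)
T = 4 (T = 1 + 3 = 4)
-14*R + T = -14*(-12) + 4 = 168 + 4 = 172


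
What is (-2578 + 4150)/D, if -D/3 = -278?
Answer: 262/139 ≈ 1.8849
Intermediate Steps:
D = 834 (D = -3*(-278) = 834)
(-2578 + 4150)/D = (-2578 + 4150)/834 = 1572*(1/834) = 262/139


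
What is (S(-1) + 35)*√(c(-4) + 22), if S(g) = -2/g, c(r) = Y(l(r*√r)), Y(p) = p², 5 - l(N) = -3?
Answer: 37*√86 ≈ 343.12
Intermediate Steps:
l(N) = 8 (l(N) = 5 - 1*(-3) = 5 + 3 = 8)
c(r) = 64 (c(r) = 8² = 64)
(S(-1) + 35)*√(c(-4) + 22) = (-2/(-1) + 35)*√(64 + 22) = (-2*(-1) + 35)*√86 = (2 + 35)*√86 = 37*√86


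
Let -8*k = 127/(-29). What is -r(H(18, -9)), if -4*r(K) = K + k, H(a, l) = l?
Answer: -1961/928 ≈ -2.1131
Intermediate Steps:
k = 127/232 (k = -127/(8*(-29)) = -127*(-1)/(8*29) = -⅛*(-127/29) = 127/232 ≈ 0.54741)
r(K) = -127/928 - K/4 (r(K) = -(K + 127/232)/4 = -(127/232 + K)/4 = -127/928 - K/4)
-r(H(18, -9)) = -(-127/928 - ¼*(-9)) = -(-127/928 + 9/4) = -1*1961/928 = -1961/928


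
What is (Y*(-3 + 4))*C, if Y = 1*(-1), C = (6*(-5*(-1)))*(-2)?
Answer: 60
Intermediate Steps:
C = -60 (C = (6*5)*(-2) = 30*(-2) = -60)
Y = -1
(Y*(-3 + 4))*C = -(-3 + 4)*(-60) = -1*1*(-60) = -1*(-60) = 60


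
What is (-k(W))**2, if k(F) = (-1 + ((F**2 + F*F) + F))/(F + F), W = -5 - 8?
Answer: 26244/169 ≈ 155.29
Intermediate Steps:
W = -13
k(F) = (-1 + F + 2*F**2)/(2*F) (k(F) = (-1 + ((F**2 + F**2) + F))/((2*F)) = (-1 + (2*F**2 + F))*(1/(2*F)) = (-1 + (F + 2*F**2))*(1/(2*F)) = (-1 + F + 2*F**2)*(1/(2*F)) = (-1 + F + 2*F**2)/(2*F))
(-k(W))**2 = (-(1/2 - 13 - 1/2/(-13)))**2 = (-(1/2 - 13 - 1/2*(-1/13)))**2 = (-(1/2 - 13 + 1/26))**2 = (-1*(-162/13))**2 = (162/13)**2 = 26244/169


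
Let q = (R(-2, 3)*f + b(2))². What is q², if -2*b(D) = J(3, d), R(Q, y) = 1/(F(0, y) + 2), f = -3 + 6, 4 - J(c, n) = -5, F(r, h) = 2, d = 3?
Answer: 50625/256 ≈ 197.75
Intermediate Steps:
J(c, n) = 9 (J(c, n) = 4 - 1*(-5) = 4 + 5 = 9)
f = 3
R(Q, y) = ¼ (R(Q, y) = 1/(2 + 2) = 1/4 = ¼)
b(D) = -9/2 (b(D) = -½*9 = -9/2)
q = 225/16 (q = ((¼)*3 - 9/2)² = (¾ - 9/2)² = (-15/4)² = 225/16 ≈ 14.063)
q² = (225/16)² = 50625/256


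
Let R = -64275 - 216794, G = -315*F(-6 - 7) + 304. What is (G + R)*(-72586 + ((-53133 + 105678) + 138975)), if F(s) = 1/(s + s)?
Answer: -434083826525/13 ≈ -3.3391e+10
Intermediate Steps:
F(s) = 1/(2*s)
G = 8219/26 (G = -315/(2*(-6 - 7)) + 304 = -315/(2*(-13)) + 304 = -315*(-1)/(2*13) + 304 = -315*(-1/26) + 304 = 315/26 + 304 = 8219/26 ≈ 316.12)
R = -281069
(G + R)*(-72586 + ((-53133 + 105678) + 138975)) = (8219/26 - 281069)*(-72586 + ((-53133 + 105678) + 138975)) = -7299575*(-72586 + (52545 + 138975))/26 = -7299575*(-72586 + 191520)/26 = -7299575/26*118934 = -434083826525/13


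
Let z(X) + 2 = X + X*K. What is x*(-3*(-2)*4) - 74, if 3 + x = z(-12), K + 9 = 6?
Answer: 382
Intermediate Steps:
K = -3 (K = -9 + 6 = -3)
z(X) = -2 - 2*X (z(X) = -2 + (X + X*(-3)) = -2 + (X - 3*X) = -2 - 2*X)
x = 19 (x = -3 + (-2 - 2*(-12)) = -3 + (-2 + 24) = -3 + 22 = 19)
x*(-3*(-2)*4) - 74 = 19*(-3*(-2)*4) - 74 = 19*(6*4) - 74 = 19*24 - 74 = 456 - 74 = 382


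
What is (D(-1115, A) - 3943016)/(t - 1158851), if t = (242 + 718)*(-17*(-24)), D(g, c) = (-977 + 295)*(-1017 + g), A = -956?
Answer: 2488992/767171 ≈ 3.2444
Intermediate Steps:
D(g, c) = 693594 - 682*g (D(g, c) = -682*(-1017 + g) = 693594 - 682*g)
t = 391680 (t = 960*408 = 391680)
(D(-1115, A) - 3943016)/(t - 1158851) = ((693594 - 682*(-1115)) - 3943016)/(391680 - 1158851) = ((693594 + 760430) - 3943016)/(-767171) = (1454024 - 3943016)*(-1/767171) = -2488992*(-1/767171) = 2488992/767171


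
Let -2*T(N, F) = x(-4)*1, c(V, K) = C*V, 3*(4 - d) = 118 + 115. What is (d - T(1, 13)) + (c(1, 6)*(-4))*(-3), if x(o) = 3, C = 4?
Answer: -145/6 ≈ -24.167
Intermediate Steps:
d = -221/3 (d = 4 - (118 + 115)/3 = 4 - ⅓*233 = 4 - 233/3 = -221/3 ≈ -73.667)
c(V, K) = 4*V
T(N, F) = -3/2
(d - T(1, 13)) + (c(1, 6)*(-4))*(-3) = (-221/3 - 1*(-3/2)) + ((4*1)*(-4))*(-3) = (-221/3 + 3/2) + (4*(-4))*(-3) = -433/6 - 16*(-3) = -433/6 + 48 = -145/6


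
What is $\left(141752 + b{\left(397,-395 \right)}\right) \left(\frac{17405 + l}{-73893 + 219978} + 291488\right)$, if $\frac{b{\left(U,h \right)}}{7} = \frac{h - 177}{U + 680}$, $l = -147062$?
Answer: $\frac{144459456692759260}{3496301} \approx 4.1318 \cdot 10^{10}$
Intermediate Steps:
$b{\left(U,h \right)} = \frac{7 \left(-177 + h\right)}{680 + U}$ ($b{\left(U,h \right)} = 7 \frac{h - 177}{U + 680} = 7 \frac{-177 + h}{680 + U} = \frac{7 \left(-177 + h\right)}{680 + U}$)
$\left(141752 + b{\left(397,-395 \right)}\right) \left(\frac{17405 + l}{-73893 + 219978} + 291488\right) = \left(141752 + \frac{7 \left(-177 - 395\right)}{680 + 397}\right) \left(\frac{17405 - 147062}{-73893 + 219978} + 291488\right) = \left(141752 + 7 \cdot \frac{1}{1077} \left(-572\right)\right) \left(- \frac{129657}{146085} + 291488\right) = \left(141752 + 7 \cdot \frac{1}{1077} \left(-572\right)\right) \left(\left(-129657\right) \frac{1}{146085} + 291488\right) = \left(141752 - \frac{4004}{1077}\right) \left(- \frac{43219}{48695} + 291488\right) = \frac{152662900}{1077} \cdot \frac{14193964941}{48695} = \frac{144459456692759260}{3496301}$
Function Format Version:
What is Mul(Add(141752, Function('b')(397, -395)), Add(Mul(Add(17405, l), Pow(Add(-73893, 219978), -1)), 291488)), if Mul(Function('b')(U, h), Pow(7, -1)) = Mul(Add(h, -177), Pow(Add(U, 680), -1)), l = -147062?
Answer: Rational(144459456692759260, 3496301) ≈ 4.1318e+10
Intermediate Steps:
Function('b')(U, h) = Mul(7, Pow(Add(680, U), -1), Add(-177, h)) (Function('b')(U, h) = Mul(7, Mul(Add(h, -177), Pow(Add(U, 680), -1))) = Mul(7, Mul(Add(-177, h), Pow(Add(680, U), -1))) = Mul(7, Mul(Pow(Add(680, U), -1), Add(-177, h))) = Mul(7, Pow(Add(680, U), -1), Add(-177, h)))
Mul(Add(141752, Function('b')(397, -395)), Add(Mul(Add(17405, l), Pow(Add(-73893, 219978), -1)), 291488)) = Mul(Add(141752, Mul(7, Pow(Add(680, 397), -1), Add(-177, -395))), Add(Mul(Add(17405, -147062), Pow(Add(-73893, 219978), -1)), 291488)) = Mul(Add(141752, Mul(7, Pow(1077, -1), -572)), Add(Mul(-129657, Pow(146085, -1)), 291488)) = Mul(Add(141752, Mul(7, Rational(1, 1077), -572)), Add(Mul(-129657, Rational(1, 146085)), 291488)) = Mul(Add(141752, Rational(-4004, 1077)), Add(Rational(-43219, 48695), 291488)) = Mul(Rational(152662900, 1077), Rational(14193964941, 48695)) = Rational(144459456692759260, 3496301)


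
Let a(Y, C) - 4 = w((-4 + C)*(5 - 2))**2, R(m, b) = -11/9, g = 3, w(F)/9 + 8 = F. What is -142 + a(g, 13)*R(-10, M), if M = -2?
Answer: -322973/9 ≈ -35886.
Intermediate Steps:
w(F) = -72 + 9*F
R(m, b) = -11/9 (R(m, b) = -11*1/9 = -11/9)
a(Y, C) = 4 + (-180 + 27*C)**2 (a(Y, C) = 4 + (-72 + 9*((-4 + C)*(5 - 2)))**2 = 4 + (-72 + 9*((-4 + C)*3))**2 = 4 + (-72 + 9*(-12 + 3*C))**2 = 4 + (-72 + (-108 + 27*C))**2 = 4 + (-180 + 27*C)**2)
-142 + a(g, 13)*R(-10, M) = -142 + (4 + 81*(-20 + 3*13)**2)*(-11/9) = -142 + (4 + 81*(-20 + 39)**2)*(-11/9) = -142 + (4 + 81*19**2)*(-11/9) = -142 + (4 + 81*361)*(-11/9) = -142 + (4 + 29241)*(-11/9) = -142 + 29245*(-11/9) = -142 - 321695/9 = -322973/9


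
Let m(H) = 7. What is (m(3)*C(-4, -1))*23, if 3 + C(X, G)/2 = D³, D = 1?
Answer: -644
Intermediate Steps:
C(X, G) = -4 (C(X, G) = -6 + 2*1³ = -6 + 2*1 = -6 + 2 = -4)
(m(3)*C(-4, -1))*23 = (7*(-4))*23 = -28*23 = -644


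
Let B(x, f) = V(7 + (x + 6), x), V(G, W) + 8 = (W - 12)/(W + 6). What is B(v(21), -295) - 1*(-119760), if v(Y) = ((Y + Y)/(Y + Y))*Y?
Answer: 359257/3 ≈ 1.1975e+5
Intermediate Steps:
V(G, W) = -8 + (-12 + W)/(6 + W) (V(G, W) = -8 + (W - 12)/(W + 6) = -8 + (-12 + W)/(6 + W))
v(Y) = Y (v(Y) = ((2*Y)/((2*Y)))*Y = ((2*Y)*(1/(2*Y)))*Y = 1*Y = Y)
B(x, f) = (-60 - 7*x)/(6 + x)
B(v(21), -295) - 1*(-119760) = (-60 - 7*21)/(6 + 21) - 1*(-119760) = (-60 - 147)/27 + 119760 = (1/27)*(-207) + 119760 = -23/3 + 119760 = 359257/3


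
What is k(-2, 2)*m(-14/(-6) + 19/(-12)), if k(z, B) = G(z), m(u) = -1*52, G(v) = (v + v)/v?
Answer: -104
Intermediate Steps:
G(v) = 2 (G(v) = (2*v)/v = 2)
m(u) = -52
k(z, B) = 2
k(-2, 2)*m(-14/(-6) + 19/(-12)) = 2*(-52) = -104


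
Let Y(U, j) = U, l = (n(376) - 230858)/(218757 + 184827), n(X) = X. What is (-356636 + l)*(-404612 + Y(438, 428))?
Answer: 14543475281910911/100896 ≈ 1.4414e+11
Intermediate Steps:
l = -115241/201792 (l = (376 - 230858)/(218757 + 184827) = -230482/403584 = -230482*1/403584 = -115241/201792 ≈ -0.57109)
(-356636 + l)*(-404612 + Y(438, 428)) = (-356636 - 115241/201792)*(-404612 + 438) = -71966406953/201792*(-404174) = 14543475281910911/100896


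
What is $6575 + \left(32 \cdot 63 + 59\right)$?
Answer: $8650$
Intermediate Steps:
$6575 + \left(32 \cdot 63 + 59\right) = 6575 + \left(2016 + 59\right) = 6575 + 2075 = 8650$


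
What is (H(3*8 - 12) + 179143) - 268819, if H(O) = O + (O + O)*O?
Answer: -89376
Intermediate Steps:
H(O) = O + 2*O² (H(O) = O + (2*O)*O = O + 2*O²)
(H(3*8 - 12) + 179143) - 268819 = ((3*8 - 12)*(1 + 2*(3*8 - 12)) + 179143) - 268819 = ((24 - 12)*(1 + 2*(24 - 12)) + 179143) - 268819 = (12*(1 + 2*12) + 179143) - 268819 = (12*(1 + 24) + 179143) - 268819 = (12*25 + 179143) - 268819 = (300 + 179143) - 268819 = 179443 - 268819 = -89376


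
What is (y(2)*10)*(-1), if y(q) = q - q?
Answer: 0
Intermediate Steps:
y(q) = 0
(y(2)*10)*(-1) = (0*10)*(-1) = 0*(-1) = 0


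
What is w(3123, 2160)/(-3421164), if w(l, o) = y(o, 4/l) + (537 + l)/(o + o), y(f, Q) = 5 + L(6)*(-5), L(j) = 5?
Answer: 1379/246323808 ≈ 5.5983e-6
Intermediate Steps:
y(f, Q) = -20 (y(f, Q) = 5 + 5*(-5) = 5 - 25 = -20)
w(l, o) = -20 + (537 + l)/(2*o) (w(l, o) = -20 + (537 + l)/(o + o) = -20 + (537 + l)/((2*o)) = -20 + (537 + l)*(1/(2*o)) = -20 + (537 + l)/(2*o))
w(3123, 2160)/(-3421164) = ((½)*(537 + 3123 - 40*2160)/2160)/(-3421164) = ((½)*(1/2160)*(537 + 3123 - 86400))*(-1/3421164) = ((½)*(1/2160)*(-82740))*(-1/3421164) = -1379/72*(-1/3421164) = 1379/246323808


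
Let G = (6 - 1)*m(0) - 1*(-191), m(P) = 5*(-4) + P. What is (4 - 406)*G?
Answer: -36582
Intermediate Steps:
m(P) = -20 + P
G = 91 (G = (6 - 1)*(-20 + 0) - 1*(-191) = 5*(-20) + 191 = -100 + 191 = 91)
(4 - 406)*G = (4 - 406)*91 = -402*91 = -36582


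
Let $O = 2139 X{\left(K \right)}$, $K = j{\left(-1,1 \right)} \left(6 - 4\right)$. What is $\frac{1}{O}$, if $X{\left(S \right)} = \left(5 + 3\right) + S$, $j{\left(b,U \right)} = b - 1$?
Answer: $\frac{1}{8556} \approx 0.00011688$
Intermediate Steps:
$j{\left(b,U \right)} = -1 + b$ ($j{\left(b,U \right)} = b - 1 = -1 + b$)
$K = -4$ ($K = \left(-1 - 1\right) \left(6 - 4\right) = \left(-2\right) 2 = -4$)
$X{\left(S \right)} = 8 + S$
$O = 8556$ ($O = 2139 \left(8 - 4\right) = 2139 \cdot 4 = 8556$)
$\frac{1}{O} = \frac{1}{8556}$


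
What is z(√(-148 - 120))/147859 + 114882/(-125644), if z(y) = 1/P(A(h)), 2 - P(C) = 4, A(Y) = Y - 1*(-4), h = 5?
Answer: -4246600115/4644399049 ≈ -0.91435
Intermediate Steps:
A(Y) = 4 + Y (A(Y) = Y + 4 = 4 + Y)
P(C) = -2 (P(C) = 2 - 1*4 = 2 - 4 = -2)
z(y) = -½ (z(y) = 1/(-2) = -½)
z(√(-148 - 120))/147859 + 114882/(-125644) = -½/147859 + 114882/(-125644) = -½*1/147859 + 114882*(-1/125644) = -1/295718 - 57441/62822 = -4246600115/4644399049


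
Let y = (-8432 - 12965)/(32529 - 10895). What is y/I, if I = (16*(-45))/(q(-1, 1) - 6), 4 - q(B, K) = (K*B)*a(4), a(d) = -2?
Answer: -21397/3894120 ≈ -0.0054947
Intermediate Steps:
q(B, K) = 4 + 2*B*K (q(B, K) = 4 - K*B*(-2) = 4 - B*K*(-2) = 4 - (-2)*B*K = 4 + 2*B*K)
y = -21397/21634 ≈ -0.98905
I = 180 (I = (16*(-45))/((4 + 2*(-1)*1) - 6) = -720/((4 - 2) - 6) = -720/(2 - 6) = -720/(-4) = -720*(-¼) = 180)
y/I = -21397/21634/180 = -21397/21634*1/180 = -21397/3894120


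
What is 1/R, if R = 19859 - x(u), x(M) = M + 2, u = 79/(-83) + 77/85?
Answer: 7055/140091459 ≈ 5.0360e-5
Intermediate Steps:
u = -324/7055 (u = 79*(-1/83) + 77*(1/85) = -79/83 + 77/85 = -324/7055 ≈ -0.045925)
x(M) = 2 + M
R = 140091459/7055 (R = 19859 - (2 - 324/7055) = 19859 - 1*13786/7055 = 19859 - 13786/7055 = 140091459/7055 ≈ 19857.)
1/R = 1/(140091459/7055) = 7055/140091459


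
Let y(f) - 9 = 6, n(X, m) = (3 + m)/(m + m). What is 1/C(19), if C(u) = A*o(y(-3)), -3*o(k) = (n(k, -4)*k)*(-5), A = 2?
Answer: 4/25 ≈ 0.16000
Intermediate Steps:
n(X, m) = (3 + m)/(2*m) (n(X, m) = (3 + m)/((2*m)) = (3 + m)*(1/(2*m)) = (3 + m)/(2*m))
y(f) = 15 (y(f) = 9 + 6 = 15)
o(k) = 5*k/24 (o(k) = -((½)*(3 - 4)/(-4))*k*(-5)/3 = -((½)*(-¼)*(-1))*k*(-5)/3 = -k/8*(-5)/3 = -(-5)*k/24 = 5*k/24)
C(u) = 25/4 (C(u) = 2*((5/24)*15) = 2*(25/8) = 25/4)
1/C(19) = 1/(25/4) = 4/25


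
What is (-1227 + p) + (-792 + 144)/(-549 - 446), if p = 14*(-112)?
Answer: -2780377/995 ≈ -2794.3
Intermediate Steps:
p = -1568
(-1227 + p) + (-792 + 144)/(-549 - 446) = (-1227 - 1568) + (-792 + 144)/(-549 - 446) = -2795 - 648/(-995) = -2795 - 648*(-1/995) = -2795 + 648/995 = -2780377/995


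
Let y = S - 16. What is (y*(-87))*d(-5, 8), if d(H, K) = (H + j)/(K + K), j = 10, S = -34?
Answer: 10875/8 ≈ 1359.4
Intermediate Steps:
y = -50 (y = -34 - 16 = -50)
d(H, K) = (10 + H)/(2*K) (d(H, K) = (H + 10)/(K + K) = (10 + H)/((2*K)) = (10 + H)*(1/(2*K)) = (10 + H)/(2*K))
(y*(-87))*d(-5, 8) = (-50*(-87))*((½)*(10 - 5)/8) = 4350*((½)*(⅛)*5) = 4350*(5/16) = 10875/8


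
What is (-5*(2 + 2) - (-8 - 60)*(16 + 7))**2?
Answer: 2383936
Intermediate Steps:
(-5*(2 + 2) - (-8 - 60)*(16 + 7))**2 = (-5*4 - (-68)*23)**2 = (-20 - 1*(-1564))**2 = (-20 + 1564)**2 = 1544**2 = 2383936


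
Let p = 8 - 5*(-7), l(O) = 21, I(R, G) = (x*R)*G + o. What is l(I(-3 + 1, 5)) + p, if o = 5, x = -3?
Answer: 64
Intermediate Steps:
I(R, G) = 5 - 3*G*R (I(R, G) = (-3*R)*G + 5 = -3*G*R + 5 = 5 - 3*G*R)
p = 43 (p = 8 + 35 = 43)
l(I(-3 + 1, 5)) + p = 21 + 43 = 64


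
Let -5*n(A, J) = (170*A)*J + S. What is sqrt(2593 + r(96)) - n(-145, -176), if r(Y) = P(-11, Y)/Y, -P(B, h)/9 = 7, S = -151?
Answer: 4338249/5 + sqrt(165910)/8 ≈ 8.6770e+5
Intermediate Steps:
P(B, h) = -63 (P(B, h) = -9*7 = -63)
n(A, J) = 151/5 - 34*A*J (n(A, J) = -((170*A)*J - 151)/5 = -(170*A*J - 151)/5 = -(-151 + 170*A*J)/5 = 151/5 - 34*A*J)
r(Y) = -63/Y
sqrt(2593 + r(96)) - n(-145, -176) = sqrt(2593 - 63/96) - (151/5 - 34*(-145)*(-176)) = sqrt(2593 - 63*1/96) - (151/5 - 867680) = sqrt(2593 - 21/32) - 1*(-4338249/5) = sqrt(82955/32) + 4338249/5 = sqrt(165910)/8 + 4338249/5 = 4338249/5 + sqrt(165910)/8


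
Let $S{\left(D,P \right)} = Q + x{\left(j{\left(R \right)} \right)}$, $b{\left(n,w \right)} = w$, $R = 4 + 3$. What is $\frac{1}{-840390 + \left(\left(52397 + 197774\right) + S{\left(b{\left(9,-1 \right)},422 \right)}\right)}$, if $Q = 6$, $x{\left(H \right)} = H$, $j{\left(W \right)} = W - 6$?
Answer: $- \frac{1}{590212} \approx -1.6943 \cdot 10^{-6}$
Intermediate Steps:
$R = 7$
$j{\left(W \right)} = -6 + W$ ($j{\left(W \right)} = W - 6 = -6 + W$)
$S{\left(D,P \right)} = 7$ ($S{\left(D,P \right)} = 6 + \left(-6 + 7\right) = 6 + 1 = 7$)
$\frac{1}{-840390 + \left(\left(52397 + 197774\right) + S{\left(b{\left(9,-1 \right)},422 \right)}\right)} = \frac{1}{-840390 + \left(\left(52397 + 197774\right) + 7\right)} = \frac{1}{-840390 + \left(250171 + 7\right)} = \frac{1}{-840390 + 250178} = \frac{1}{-590212} = - \frac{1}{590212}$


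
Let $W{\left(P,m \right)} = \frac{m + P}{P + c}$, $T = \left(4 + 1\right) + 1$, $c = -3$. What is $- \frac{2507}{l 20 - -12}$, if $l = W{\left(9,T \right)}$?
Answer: $- \frac{2507}{62} \approx -40.435$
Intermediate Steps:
$T = 6$ ($T = 5 + 1 = 6$)
$W{\left(P,m \right)} = \frac{P + m}{-3 + P}$ ($W{\left(P,m \right)} = \frac{m + P}{P - 3} = \frac{P + m}{-3 + P}$)
$l = \frac{5}{2}$ ($l = \frac{9 + 6}{-3 + 9} = \frac{1}{6} \cdot 15 = \frac{5}{2} \approx 2.5$)
$- \frac{2507}{l 20 - -12} = - \frac{2507}{\frac{5}{2} \cdot 20 - -12} = - \frac{2507}{50 + \left(-13 + 25\right)} = - \frac{2507}{50 + 12} = - \frac{2507}{62}$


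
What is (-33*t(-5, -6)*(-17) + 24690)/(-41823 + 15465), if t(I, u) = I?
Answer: -7295/8786 ≈ -0.83030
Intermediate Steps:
(-33*t(-5, -6)*(-17) + 24690)/(-41823 + 15465) = (-33*(-5)*(-17) + 24690)/(-41823 + 15465) = (165*(-17) + 24690)/(-26358) = (-2805 + 24690)*(-1/26358) = 21885*(-1/26358) = -7295/8786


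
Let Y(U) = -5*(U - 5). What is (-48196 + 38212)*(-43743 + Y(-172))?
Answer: 427894272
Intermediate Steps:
Y(U) = 25 - 5*U (Y(U) = -5*(-5 + U) = 25 - 5*U)
(-48196 + 38212)*(-43743 + Y(-172)) = (-48196 + 38212)*(-43743 + (25 - 5*(-172))) = -9984*(-43743 + (25 + 860)) = -9984*(-43743 + 885) = -9984*(-42858) = 427894272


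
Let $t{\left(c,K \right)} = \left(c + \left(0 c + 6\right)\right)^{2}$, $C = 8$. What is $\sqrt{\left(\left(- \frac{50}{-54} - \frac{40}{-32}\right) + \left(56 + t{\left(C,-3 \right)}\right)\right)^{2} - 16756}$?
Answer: $\frac{\sqrt{558115417}}{108} \approx 218.75$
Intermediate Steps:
$t{\left(c,K \right)} = \left(6 + c\right)^{2}$ ($t{\left(c,K \right)} = \left(c + \left(0 + 6\right)\right)^{2} = \left(c + 6\right)^{2} = \left(6 + c\right)^{2}$)
$\sqrt{\left(\left(- \frac{50}{-54} - \frac{40}{-32}\right) + \left(56 + t{\left(C,-3 \right)}\right)\right)^{2} - 16756} = \sqrt{\left(\left(- \frac{50}{-54} - \frac{40}{-32}\right) + \left(56 + \left(6 + 8\right)^{2}\right)\right)^{2} - 16756} = \sqrt{\left(\left(\left(-50\right) \left(- \frac{1}{54}\right) - - \frac{5}{4}\right) + \left(56 + 14^{2}\right)\right)^{2} - 16756} = \sqrt{\left(\left(\frac{25}{27} + \frac{5}{4}\right) + \left(56 + 196\right)\right)^{2} - 16756} = \sqrt{\left(\frac{235}{108} + 252\right)^{2} - 16756} = \sqrt{\left(\frac{27451}{108}\right)^{2} - 16756} = \sqrt{\frac{753557401}{11664} - 16756} = \sqrt{\frac{558115417}{11664}} = \frac{\sqrt{558115417}}{108}$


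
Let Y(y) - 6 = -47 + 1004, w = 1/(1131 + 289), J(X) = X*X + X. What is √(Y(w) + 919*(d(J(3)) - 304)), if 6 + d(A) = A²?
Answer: I*√151591 ≈ 389.35*I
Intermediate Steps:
J(X) = X + X² (J(X) = X² + X = X + X²)
d(A) = -6 + A²
w = 1/1420 ≈ 0.00070423
Y(y) = 963 (Y(y) = 6 + (-47 + 1004) = 6 + 957 = 963)
√(Y(w) + 919*(d(J(3)) - 304)) = √(963 + 919*((-6 + (3*(1 + 3))²) - 304)) = √(963 + 919*((-6 + (3*4)²) - 304)) = √(963 + 919*((-6 + 12²) - 304)) = √(963 + 919*((-6 + 144) - 304)) = √(963 + 919*(138 - 304)) = √(963 + 919*(-166)) = √(963 - 152554) = √(-151591) = I*√151591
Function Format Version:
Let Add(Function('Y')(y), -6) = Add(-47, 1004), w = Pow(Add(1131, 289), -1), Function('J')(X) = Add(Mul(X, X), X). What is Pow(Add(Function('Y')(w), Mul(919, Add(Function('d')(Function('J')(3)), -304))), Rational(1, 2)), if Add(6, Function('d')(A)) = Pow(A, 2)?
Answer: Mul(I, Pow(151591, Rational(1, 2))) ≈ Mul(389.35, I)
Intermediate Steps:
Function('J')(X) = Add(X, Pow(X, 2)) (Function('J')(X) = Add(Pow(X, 2), X) = Add(X, Pow(X, 2)))
Function('d')(A) = Add(-6, Pow(A, 2))
w = Rational(1, 1420) (w = Pow(1420, -1) = Rational(1, 1420) ≈ 0.00070423)
Function('Y')(y) = 963 (Function('Y')(y) = Add(6, Add(-47, 1004)) = Add(6, 957) = 963)
Pow(Add(Function('Y')(w), Mul(919, Add(Function('d')(Function('J')(3)), -304))), Rational(1, 2)) = Pow(Add(963, Mul(919, Add(Add(-6, Pow(Mul(3, Add(1, 3)), 2)), -304))), Rational(1, 2)) = Pow(Add(963, Mul(919, Add(Add(-6, Pow(Mul(3, 4), 2)), -304))), Rational(1, 2)) = Pow(Add(963, Mul(919, Add(Add(-6, Pow(12, 2)), -304))), Rational(1, 2)) = Pow(Add(963, Mul(919, Add(Add(-6, 144), -304))), Rational(1, 2)) = Pow(Add(963, Mul(919, Add(138, -304))), Rational(1, 2)) = Pow(Add(963, Mul(919, -166)), Rational(1, 2)) = Pow(Add(963, -152554), Rational(1, 2)) = Pow(-151591, Rational(1, 2)) = Mul(I, Pow(151591, Rational(1, 2)))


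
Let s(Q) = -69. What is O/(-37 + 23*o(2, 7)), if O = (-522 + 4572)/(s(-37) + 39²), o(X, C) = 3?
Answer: 675/7744 ≈ 0.087164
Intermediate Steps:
O = 675/242 (O = (-522 + 4572)/(-69 + 39²) = 4050/(-69 + 1521) = 4050/1452 = 4050*(1/1452) = 675/242 ≈ 2.7893)
O/(-37 + 23*o(2, 7)) = 675/(242*(-37 + 23*3)) = 675/(242*(-37 + 69)) = (675/242)/32 = (675/242)*(1/32) = 675/7744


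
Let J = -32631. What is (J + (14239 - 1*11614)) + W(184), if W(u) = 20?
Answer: -29986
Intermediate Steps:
(J + (14239 - 1*11614)) + W(184) = (-32631 + (14239 - 1*11614)) + 20 = (-32631 + (14239 - 11614)) + 20 = (-32631 + 2625) + 20 = -30006 + 20 = -29986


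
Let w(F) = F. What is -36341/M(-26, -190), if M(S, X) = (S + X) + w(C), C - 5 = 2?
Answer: 36341/209 ≈ 173.88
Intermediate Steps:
C = 7 (C = 5 + 2 = 7)
M(S, X) = 7 + S + X (M(S, X) = (S + X) + 7 = 7 + S + X)
-36341/M(-26, -190) = -36341/(7 - 26 - 190) = -36341/(-209) = -36341*(-1/209) = 36341/209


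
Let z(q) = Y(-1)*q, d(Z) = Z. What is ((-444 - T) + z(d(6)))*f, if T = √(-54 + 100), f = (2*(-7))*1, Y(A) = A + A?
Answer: 6384 + 14*√46 ≈ 6479.0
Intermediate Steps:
Y(A) = 2*A
f = -14 (f = -14*1 = -14)
T = √46 ≈ 6.7823
z(q) = -2*q (z(q) = (2*(-1))*q = -2*q)
((-444 - T) + z(d(6)))*f = ((-444 - √46) - 2*6)*(-14) = ((-444 - √46) - 12)*(-14) = (-456 - √46)*(-14) = 6384 + 14*√46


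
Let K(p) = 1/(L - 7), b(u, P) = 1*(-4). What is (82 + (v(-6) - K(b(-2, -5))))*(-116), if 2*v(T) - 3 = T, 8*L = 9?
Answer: -439814/47 ≈ -9357.8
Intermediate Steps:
L = 9/8 (L = (1/8)*9 = 9/8 ≈ 1.1250)
b(u, P) = -4
v(T) = 3/2 + T/2
K(p) = -8/47 (K(p) = 1/(9/8 - 7) = 1/(-47/8) = -8/47)
(82 + (v(-6) - K(b(-2, -5))))*(-116) = (82 + ((3/2 + (1/2)*(-6)) - 1*(-8/47)))*(-116) = (82 + ((3/2 - 3) + 8/47))*(-116) = (82 + (-3/2 + 8/47))*(-116) = (82 - 125/94)*(-116) = (7583/94)*(-116) = -439814/47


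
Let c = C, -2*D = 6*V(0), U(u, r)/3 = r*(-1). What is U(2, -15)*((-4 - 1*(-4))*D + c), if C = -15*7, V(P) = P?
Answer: -4725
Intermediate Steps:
U(u, r) = -3*r (U(u, r) = 3*(r*(-1)) = 3*(-r) = -3*r)
D = 0 (D = -3*0 = -½*0 = 0)
C = -105
c = -105
U(2, -15)*((-4 - 1*(-4))*D + c) = (-3*(-15))*((-4 - 1*(-4))*0 - 105) = 45*((-4 + 4)*0 - 105) = 45*(0*0 - 105) = 45*(0 - 105) = 45*(-105) = -4725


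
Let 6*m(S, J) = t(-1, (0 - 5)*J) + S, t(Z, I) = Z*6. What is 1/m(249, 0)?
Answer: 2/81 ≈ 0.024691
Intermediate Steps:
t(Z, I) = 6*Z
m(S, J) = -1 + S/6 (m(S, J) = (6*(-1) + S)/6 = (-6 + S)/6 = -1 + S/6)
1/m(249, 0) = 1/(-1 + (⅙)*249) = 1/(-1 + 83/2) = 1/(81/2) = 2/81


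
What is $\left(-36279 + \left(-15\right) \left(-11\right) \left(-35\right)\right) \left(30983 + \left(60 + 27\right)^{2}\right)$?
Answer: $-1621265808$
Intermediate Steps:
$\left(-36279 + \left(-15\right) \left(-11\right) \left(-35\right)\right) \left(30983 + \left(60 + 27\right)^{2}\right) = \left(-36279 + 165 \left(-35\right)\right) \left(30983 + 87^{2}\right) = \left(-36279 - 5775\right) \left(30983 + 7569\right) = \left(-42054\right) 38552 = -1621265808$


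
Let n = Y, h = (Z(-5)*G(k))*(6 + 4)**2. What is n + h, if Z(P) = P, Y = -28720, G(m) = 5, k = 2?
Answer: -31220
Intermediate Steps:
h = -2500 (h = (-5*5)*(6 + 4)**2 = -25*10**2 = -25*100 = -2500)
n = -28720
n + h = -28720 - 2500 = -31220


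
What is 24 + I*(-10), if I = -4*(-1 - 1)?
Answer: -56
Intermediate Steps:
I = 8 (I = -4*(-2) = 8)
24 + I*(-10) = 24 + 8*(-10) = 24 - 80 = -56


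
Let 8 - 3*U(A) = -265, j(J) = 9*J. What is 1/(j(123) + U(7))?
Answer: 1/1198 ≈ 0.00083472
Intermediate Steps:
U(A) = 91 (U(A) = 8/3 - 1/3*(-265) = 8/3 + 265/3 = 91)
1/(j(123) + U(7)) = 1/(9*123 + 91) = 1/(1107 + 91) = 1/1198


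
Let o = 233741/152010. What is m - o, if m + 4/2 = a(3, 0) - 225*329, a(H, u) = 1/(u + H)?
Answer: -11253027341/152010 ≈ -74028.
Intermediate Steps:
a(H, u) = 1/(H + u)
m = -222080/3 (m = -2 + (1/(3 + 0) - 225*329) = -2 + (1/3 - 74025) = -2 - 222074/3 = -222080/3 ≈ -74027.)
o = 233741/152010 (o = 233741*(1/152010) = 233741/152010 ≈ 1.5377)
m - o = -222080/3 - 1*233741/152010 = -222080/3 - 233741/152010 = -11253027341/152010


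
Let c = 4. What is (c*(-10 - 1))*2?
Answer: -88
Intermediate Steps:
(c*(-10 - 1))*2 = (4*(-10 - 1))*2 = (4*(-11))*2 = -44*2 = -88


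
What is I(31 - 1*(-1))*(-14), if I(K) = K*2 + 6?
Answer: -980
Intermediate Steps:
I(K) = 6 + 2*K (I(K) = 2*K + 6 = 6 + 2*K)
I(31 - 1*(-1))*(-14) = (6 + 2*(31 - 1*(-1)))*(-14) = (6 + 2*(31 + 1))*(-14) = (6 + 2*32)*(-14) = (6 + 64)*(-14) = 70*(-14) = -980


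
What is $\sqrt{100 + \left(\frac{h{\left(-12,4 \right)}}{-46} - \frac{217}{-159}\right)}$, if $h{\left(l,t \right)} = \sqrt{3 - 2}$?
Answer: $\frac{7 \sqrt{110638878}}{7314} \approx 10.067$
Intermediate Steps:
$h{\left(l,t \right)} = 1$ ($h{\left(l,t \right)} = \sqrt{1} = 1$)
$\sqrt{100 + \left(\frac{h{\left(-12,4 \right)}}{-46} - \frac{217}{-159}\right)} = \sqrt{100 + \left(1 \frac{1}{-46} - \frac{217}{-159}\right)} = \sqrt{100 + \left(1 \left(- \frac{1}{46}\right) - - \frac{217}{159}\right)} = \sqrt{100 + \left(- \frac{1}{46} + \frac{217}{159}\right)} = \sqrt{100 + \frac{9823}{7314}} = \sqrt{\frac{741223}{7314}} = \frac{7 \sqrt{110638878}}{7314}$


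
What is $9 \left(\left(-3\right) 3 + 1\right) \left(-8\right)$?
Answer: $576$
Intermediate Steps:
$9 \left(\left(-3\right) 3 + 1\right) \left(-8\right) = 9 \left(-9 + 1\right) \left(-8\right) = 9 \left(-8\right) \left(-8\right) = \left(-72\right) \left(-8\right) = 576$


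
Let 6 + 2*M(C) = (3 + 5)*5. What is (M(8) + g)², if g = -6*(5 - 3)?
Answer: 25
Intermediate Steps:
M(C) = 17 (M(C) = -3 + ((3 + 5)*5)/2 = -3 + (8*5)/2 = -3 + (½)*40 = -3 + 20 = 17)
g = -12 (g = -6*2 = -12)
(M(8) + g)² = (17 - 12)² = 5² = 25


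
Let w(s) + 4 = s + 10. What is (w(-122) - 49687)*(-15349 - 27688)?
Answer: 2143371711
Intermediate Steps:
w(s) = 6 + s (w(s) = -4 + (s + 10) = -4 + (10 + s) = 6 + s)
(w(-122) - 49687)*(-15349 - 27688) = ((6 - 122) - 49687)*(-15349 - 27688) = (-116 - 49687)*(-43037) = -49803*(-43037) = 2143371711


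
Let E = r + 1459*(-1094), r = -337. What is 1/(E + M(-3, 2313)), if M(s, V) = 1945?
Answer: -1/1594538 ≈ -6.2714e-7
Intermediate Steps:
E = -1596483 (E = -337 + 1459*(-1094) = -337 - 1596146 = -1596483)
1/(E + M(-3, 2313)) = 1/(-1596483 + 1945) = 1/(-1594538) = -1/1594538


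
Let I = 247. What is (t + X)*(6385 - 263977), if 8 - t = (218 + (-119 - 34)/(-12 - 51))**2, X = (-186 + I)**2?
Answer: 566220187776/49 ≈ 1.1556e+10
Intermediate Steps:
X = 3721 (X = (-186 + 247)**2 = 61**2 = 3721)
t = -2380457/49 (t = 8 - (218 + (-119 - 34)/(-12 - 51))**2 = 8 - (218 - 153/(-63))**2 = 8 - (218 - 153*(-1/63))**2 = 8 - (218 + 17/7)**2 = 8 - (1543/7)**2 = 8 - 1*2380849/49 = 8 - 2380849/49 = -2380457/49 ≈ -48581.)
(t + X)*(6385 - 263977) = (-2380457/49 + 3721)*(6385 - 263977) = -2198128/49*(-257592) = 566220187776/49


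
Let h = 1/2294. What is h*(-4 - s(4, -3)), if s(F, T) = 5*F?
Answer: -12/1147 ≈ -0.010462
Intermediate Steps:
h = 1/2294 ≈ 0.00043592
h*(-4 - s(4, -3)) = (-4 - 5*4)/2294 = (-4 - 1*20)/2294 = (-4 - 20)/2294 = (1/2294)*(-24) = -12/1147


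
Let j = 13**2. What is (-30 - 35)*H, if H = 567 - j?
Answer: -25870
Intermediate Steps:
j = 169
H = 398 (H = 567 - 1*169 = 567 - 169 = 398)
(-30 - 35)*H = (-30 - 35)*398 = -65*398 = -25870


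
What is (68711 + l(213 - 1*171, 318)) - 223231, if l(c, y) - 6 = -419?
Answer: -154933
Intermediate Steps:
l(c, y) = -413 (l(c, y) = 6 - 419 = -413)
(68711 + l(213 - 1*171, 318)) - 223231 = (68711 - 413) - 223231 = 68298 - 223231 = -154933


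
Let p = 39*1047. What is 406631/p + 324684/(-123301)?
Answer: 36880187159/5034749733 ≈ 7.3251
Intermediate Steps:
p = 40833
406631/p + 324684/(-123301) = 406631/40833 + 324684/(-123301) = 406631*(1/40833) + 324684*(-1/123301) = 406631/40833 - 324684/123301 = 36880187159/5034749733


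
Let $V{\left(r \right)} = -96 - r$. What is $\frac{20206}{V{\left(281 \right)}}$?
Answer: $- \frac{20206}{377} \approx -53.597$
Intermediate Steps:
$\frac{20206}{V{\left(281 \right)}} = \frac{20206}{-96 - 281} = \frac{20206}{-377} = 20206 \left(- \frac{1}{377}\right) = - \frac{20206}{377}$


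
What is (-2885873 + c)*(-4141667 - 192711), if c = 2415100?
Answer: 2040508134194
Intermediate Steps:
(-2885873 + c)*(-4141667 - 192711) = (-2885873 + 2415100)*(-4141667 - 192711) = -470773*(-4334378) = 2040508134194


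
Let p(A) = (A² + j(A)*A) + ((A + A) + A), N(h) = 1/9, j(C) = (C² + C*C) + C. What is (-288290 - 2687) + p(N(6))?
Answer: -212121970/729 ≈ -2.9098e+5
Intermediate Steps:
j(C) = C + 2*C² (j(C) = (C² + C²) + C = 2*C² + C = C + 2*C²)
N(h) = ⅑
p(A) = A² + 3*A + A²*(1 + 2*A) (p(A) = (A² + (A*(1 + 2*A))*A) + ((A + A) + A) = (A² + A²*(1 + 2*A)) + (2*A + A) = (A² + A²*(1 + 2*A)) + 3*A = A² + 3*A + A²*(1 + 2*A))
(-288290 - 2687) + p(N(6)) = (-288290 - 2687) + (3 + ⅑ + (1 + 2*(⅑))/9)/9 = -290977 + (3 + ⅑ + (1 + 2/9)/9)/9 = -290977 + (3 + ⅑ + (⅑)*(11/9))/9 = -290977 + (3 + ⅑ + 11/81)/9 = -290977 + (⅑)*(263/81) = -290977 + 263/729 = -212121970/729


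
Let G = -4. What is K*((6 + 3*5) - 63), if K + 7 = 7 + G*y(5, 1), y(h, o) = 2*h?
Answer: 1680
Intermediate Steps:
K = -40 (K = -7 + (7 - 8*5) = -7 + (7 - 4*10) = -7 + (7 - 40) = -7 - 33 = -40)
K*((6 + 3*5) - 63) = -40*((6 + 3*5) - 63) = -40*((6 + 15) - 63) = -40*(21 - 63) = -40*(-42) = 1680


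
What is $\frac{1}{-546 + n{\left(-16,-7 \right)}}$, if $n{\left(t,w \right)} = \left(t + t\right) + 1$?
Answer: $- \frac{1}{577} \approx -0.0017331$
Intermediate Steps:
$n{\left(t,w \right)} = 1 + 2 t$ ($n{\left(t,w \right)} = 2 t + 1 = 1 + 2 t$)
$\frac{1}{-546 + n{\left(-16,-7 \right)}} = \frac{1}{-546 + \left(1 + 2 \left(-16\right)\right)} = \frac{1}{-546 + \left(1 - 32\right)} = \frac{1}{-546 - 31} = \frac{1}{-577} = - \frac{1}{577}$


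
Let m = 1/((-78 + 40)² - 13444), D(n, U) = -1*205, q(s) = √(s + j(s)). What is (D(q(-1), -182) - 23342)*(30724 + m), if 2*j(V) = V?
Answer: -2893832104151/4000 ≈ -7.2346e+8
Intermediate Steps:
j(V) = V/2
q(s) = √6*√s/2 (q(s) = √(s + s/2) = √(3*s/2) = √6*√s/2)
D(n, U) = -205
m = -1/12000 (m = 1/((-38)² - 13444) = 1/(1444 - 13444) = 1/(-12000) = -1/12000 ≈ -8.3333e-5)
(D(q(-1), -182) - 23342)*(30724 + m) = (-205 - 23342)*(30724 - 1/12000) = -23547*368687999/12000 = -2893832104151/4000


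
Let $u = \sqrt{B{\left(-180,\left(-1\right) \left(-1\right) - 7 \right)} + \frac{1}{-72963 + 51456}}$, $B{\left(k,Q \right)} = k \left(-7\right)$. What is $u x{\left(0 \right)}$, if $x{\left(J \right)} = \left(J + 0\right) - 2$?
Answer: $- \frac{2 \sqrt{582814300233}}{21507} \approx -70.993$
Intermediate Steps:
$B{\left(k,Q \right)} = - 7 k$
$x{\left(J \right)} = -2 + J$ ($x{\left(J \right)} = J - 2 = -2 + J$)
$u = \frac{\sqrt{582814300233}}{21507}$ ($u = \sqrt{\left(-7\right) \left(-180\right) + \frac{1}{-72963 + 51456}} = \sqrt{1260 + \frac{1}{-21507}} = \sqrt{1260 - \frac{1}{21507}} = \sqrt{\frac{27098819}{21507}} = \frac{\sqrt{582814300233}}{21507} \approx 35.496$)
$u x{\left(0 \right)} = \frac{\sqrt{582814300233}}{21507} \left(-2 + 0\right) = \frac{\sqrt{582814300233}}{21507} \left(-2\right) = - \frac{2 \sqrt{582814300233}}{21507}$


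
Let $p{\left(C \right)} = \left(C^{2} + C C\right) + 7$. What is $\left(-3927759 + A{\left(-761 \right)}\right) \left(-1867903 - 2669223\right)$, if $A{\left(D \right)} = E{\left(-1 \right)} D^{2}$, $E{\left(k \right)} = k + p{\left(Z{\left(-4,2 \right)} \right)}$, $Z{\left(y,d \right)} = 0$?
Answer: $2055467803158$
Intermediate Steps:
$p{\left(C \right)} = 7 + 2 C^{2}$ ($p{\left(C \right)} = \left(C^{2} + C^{2}\right) + 7 = 2 C^{2} + 7 = 7 + 2 C^{2}$)
$E{\left(k \right)} = 7 + k$ ($E{\left(k \right)} = k + \left(7 + 2 \cdot 0^{2}\right) = k + \left(7 + 2 \cdot 0\right) = k + \left(7 + 0\right) = k + 7 = 7 + k$)
$A{\left(D \right)} = 6 D^{2}$ ($A{\left(D \right)} = \left(7 - 1\right) D^{2} = 6 D^{2}$)
$\left(-3927759 + A{\left(-761 \right)}\right) \left(-1867903 - 2669223\right) = \left(-3927759 + 6 \left(-761\right)^{2}\right) \left(-1867903 - 2669223\right) = \left(-3927759 + 6 \cdot 579121\right) \left(-4537126\right) = \left(-3927759 + 3474726\right) \left(-4537126\right) = \left(-453033\right) \left(-4537126\right) = 2055467803158$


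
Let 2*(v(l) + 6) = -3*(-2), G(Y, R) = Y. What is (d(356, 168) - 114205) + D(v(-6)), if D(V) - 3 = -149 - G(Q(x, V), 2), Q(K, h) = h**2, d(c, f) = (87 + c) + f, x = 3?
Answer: -113749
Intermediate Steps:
d(c, f) = 87 + c + f
v(l) = -3 (v(l) = -6 + (-3*(-2))/2 = -6 + (1/2)*6 = -6 + 3 = -3)
D(V) = -146 - V**2 (D(V) = 3 + (-149 - V**2) = -146 - V**2)
(d(356, 168) - 114205) + D(v(-6)) = ((87 + 356 + 168) - 114205) + (-146 - 1*(-3)**2) = (611 - 114205) + (-146 - 1*9) = -113594 + (-146 - 9) = -113594 - 155 = -113749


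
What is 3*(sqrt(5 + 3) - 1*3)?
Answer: -9 + 6*sqrt(2) ≈ -0.51472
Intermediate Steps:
3*(sqrt(5 + 3) - 1*3) = 3*(sqrt(8) - 3) = 3*(2*sqrt(2) - 3) = 3*(-3 + 2*sqrt(2)) = -9 + 6*sqrt(2)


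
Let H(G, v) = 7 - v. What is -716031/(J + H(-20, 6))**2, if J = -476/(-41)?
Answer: -1203648111/267289 ≈ -4503.2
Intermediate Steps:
J = 476/41 (J = -476*(-1/41) = 476/41 ≈ 11.610)
-716031/(J + H(-20, 6))**2 = -716031/(476/41 + (7 - 1*6))**2 = -716031/(476/41 + (7 - 6))**2 = -716031/(476/41 + 1)**2 = -716031/((517/41)**2) = -716031/267289/1681 = -716031*1681/267289 = -1203648111/267289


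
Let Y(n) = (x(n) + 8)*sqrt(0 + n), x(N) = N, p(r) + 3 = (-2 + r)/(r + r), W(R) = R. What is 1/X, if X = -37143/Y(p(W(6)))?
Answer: -32*I*sqrt(6)/334287 ≈ -0.00023448*I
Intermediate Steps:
p(r) = -3 + (-2 + r)/(2*r) (p(r) = -3 + (-2 + r)/(r + r) = -3 + (-2 + r)/((2*r)) = -3 + (-2 + r)*(1/(2*r)) = -3 + (-2 + r)/(2*r))
Y(n) = sqrt(n)*(8 + n) (Y(n) = (n + 8)*sqrt(0 + n) = (8 + n)*sqrt(n) = sqrt(n)*(8 + n))
X = 111429*I*sqrt(6)/64 (X = -37143*1/((8 + (-5/2 - 1/6))*sqrt(-5/2 - 1/6)) = -37143*(-I*sqrt(6)/(4*(8 - 8/3))) = -37143*(-3*I*sqrt(6)/64) = -(-111429)*I*sqrt(6)/64 = 111429*I*sqrt(6)/64 ≈ 4264.8*I)
1/X = 1/(111429*I*sqrt(6)/64) = -32*I*sqrt(6)/334287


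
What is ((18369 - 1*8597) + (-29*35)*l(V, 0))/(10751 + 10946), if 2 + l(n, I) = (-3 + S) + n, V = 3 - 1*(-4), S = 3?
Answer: 4697/21697 ≈ 0.21648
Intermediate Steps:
V = 7 (V = 3 + 4 = 7)
l(n, I) = -2 + n (l(n, I) = -2 + ((-3 + 3) + n) = -2 + (0 + n) = -2 + n)
((18369 - 1*8597) + (-29*35)*l(V, 0))/(10751 + 10946) = ((18369 - 1*8597) + (-29*35)*(-2 + 7))/(10751 + 10946) = ((18369 - 8597) - 1015*5)/21697 = (9772 - 5075)*(1/21697) = 4697*(1/21697) = 4697/21697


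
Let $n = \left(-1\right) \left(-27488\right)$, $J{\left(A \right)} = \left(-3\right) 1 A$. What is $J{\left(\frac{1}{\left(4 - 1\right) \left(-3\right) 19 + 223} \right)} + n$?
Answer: $\frac{1429373}{52} \approx 27488.0$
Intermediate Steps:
$J{\left(A \right)} = - 3 A$
$n = 27488$
$J{\left(\frac{1}{\left(4 - 1\right) \left(-3\right) 19 + 223} \right)} + n = - \frac{3}{\left(4 - 1\right) \left(-3\right) 19 + 223} + 27488 = - \frac{3}{3 \left(-3\right) 19 + 223} + 27488 = - \frac{3}{\left(-9\right) 19 + 223} + 27488 = - \frac{3}{-171 + 223} + 27488 = - \frac{3}{52} + 27488 = \frac{1429373}{52}$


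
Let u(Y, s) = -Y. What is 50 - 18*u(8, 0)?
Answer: 194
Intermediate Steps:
50 - 18*u(8, 0) = 50 - (-18)*8 = 50 - 18*(-8) = 50 + 144 = 194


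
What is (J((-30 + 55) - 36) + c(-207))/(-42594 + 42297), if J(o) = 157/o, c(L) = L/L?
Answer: 146/3267 ≈ 0.044689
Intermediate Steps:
c(L) = 1
(J((-30 + 55) - 36) + c(-207))/(-42594 + 42297) = (157/((-30 + 55) - 36) + 1)/(-42594 + 42297) = (157/(25 - 36) + 1)/(-297) = (157/(-11) + 1)*(-1/297) = (157*(-1/11) + 1)*(-1/297) = (-157/11 + 1)*(-1/297) = -146/11*(-1/297) = 146/3267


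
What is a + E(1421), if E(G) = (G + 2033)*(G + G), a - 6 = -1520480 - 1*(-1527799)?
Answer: 9823593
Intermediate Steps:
a = 7325 (a = 6 + (-1520480 - 1*(-1527799)) = 6 + (-1520480 + 1527799) = 6 + 7319 = 7325)
E(G) = 2*G*(2033 + G) (E(G) = (2033 + G)*(2*G) = 2*G*(2033 + G))
a + E(1421) = 7325 + 2*1421*(2033 + 1421) = 7325 + 2*1421*3454 = 7325 + 9816268 = 9823593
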